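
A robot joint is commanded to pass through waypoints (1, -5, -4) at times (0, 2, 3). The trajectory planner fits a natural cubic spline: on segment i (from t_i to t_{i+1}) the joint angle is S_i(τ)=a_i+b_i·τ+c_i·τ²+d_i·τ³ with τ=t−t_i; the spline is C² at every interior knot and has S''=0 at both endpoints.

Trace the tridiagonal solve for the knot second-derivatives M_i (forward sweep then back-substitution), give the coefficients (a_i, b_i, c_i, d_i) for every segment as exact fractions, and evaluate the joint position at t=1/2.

Δ: Δ0=-3, Δ1=1
row 1: diag=6, rhs=24; c'=1/6, d'=4
back: M1=4
M: M0=0, M1=4, M2=0
seg 0: a=1, c=M0/2=0, d=(M1−M0)/(6·2)=1/3, b=Δ0−h0·(2M0+M1)/6=-13/3
seg 1: a=-5, c=M1/2=2, d=(M2−M1)/(6·1)=-2/3, b=Δ1−h1·(2M1+M2)/6=-1/3
t_q=1/2 → seg 0, τ=1/2; S=1+-13/3·τ+0·τ²+1/3·τ³=-9/8

  seg 0: a=1 b=-13/3 c=0 d=1/3
  seg 1: a=-5 b=-1/3 c=2 d=-2/3
S(1/2) = -9/8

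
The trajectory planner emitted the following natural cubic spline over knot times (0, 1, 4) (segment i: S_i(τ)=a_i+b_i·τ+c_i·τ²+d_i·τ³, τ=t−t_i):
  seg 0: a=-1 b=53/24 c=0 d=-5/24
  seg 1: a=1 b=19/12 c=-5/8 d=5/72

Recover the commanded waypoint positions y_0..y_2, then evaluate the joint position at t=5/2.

y_0 = S_0(0) = a_0 = -1
y_1 = S_1(0) = a_1 = 1
y_2 = S_1(3) = 2
t_q=5/2 is in segment 1 (τ=3/2); S_1(τ)=141/64

y_0=-1 y_1=1 y_2=2
S(5/2) = 141/64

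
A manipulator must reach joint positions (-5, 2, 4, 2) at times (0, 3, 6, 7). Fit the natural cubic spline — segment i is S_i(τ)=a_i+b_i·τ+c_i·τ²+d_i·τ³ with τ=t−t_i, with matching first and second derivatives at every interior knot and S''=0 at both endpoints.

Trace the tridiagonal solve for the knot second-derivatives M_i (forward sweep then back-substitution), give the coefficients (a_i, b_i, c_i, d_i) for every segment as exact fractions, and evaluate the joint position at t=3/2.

Δ: Δ0=7/3, Δ1=2/3, Δ2=-2
row 1: diag=12, rhs=-10; c'=1/4, d'=-5/6
row 2: denom=8−3·1/4=29/4; d'=(-16−3·-5/6)/(29/4)=-54/29
back: M2=-54/29
back: M1=-5/6−1/4·-54/29=-32/87
M: M0=0, M1=-32/87, M2=-54/29, M3=0
seg 0: a=-5, c=M0/2=0, d=(M1−M0)/(6·3)=-16/783, b=Δ0−h0·(2M0+M1)/6=73/29
seg 1: a=2, c=M1/2=-16/87, d=(M2−M1)/(6·3)=-65/783, b=Δ1−h1·(2M1+M2)/6=57/29
seg 2: a=4, c=M2/2=-27/29, d=(M3−M2)/(6·1)=9/29, b=Δ2−h2·(2M2+M3)/6=-40/29
t_q=3/2 → seg 0, τ=3/2; S=-5+73/29·τ+0·τ²+-16/783·τ³=-75/58

  seg 0: a=-5 b=73/29 c=0 d=-16/783
  seg 1: a=2 b=57/29 c=-16/87 d=-65/783
  seg 2: a=4 b=-40/29 c=-27/29 d=9/29
S(3/2) = -75/58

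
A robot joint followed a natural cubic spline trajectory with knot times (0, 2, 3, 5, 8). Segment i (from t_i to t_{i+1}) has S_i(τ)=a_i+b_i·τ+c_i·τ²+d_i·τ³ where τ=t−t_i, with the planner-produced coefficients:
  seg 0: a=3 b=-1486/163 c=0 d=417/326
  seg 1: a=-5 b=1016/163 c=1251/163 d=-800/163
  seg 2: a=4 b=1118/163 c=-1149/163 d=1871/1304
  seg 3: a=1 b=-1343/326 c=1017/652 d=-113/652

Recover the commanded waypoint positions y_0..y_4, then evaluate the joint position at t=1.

y_0=3 y_1=-5 y_2=4 y_3=1 y_4=-2
S(1) = -1577/326

y_0 = S_0(0) = a_0 = 3
y_1 = S_1(0) = a_1 = -5
y_2 = S_2(0) = a_2 = 4
y_3 = S_3(0) = a_3 = 1
y_4 = S_3(3) = -2
t_q=1 is in segment 0 (τ=1); S_0(τ)=-1577/326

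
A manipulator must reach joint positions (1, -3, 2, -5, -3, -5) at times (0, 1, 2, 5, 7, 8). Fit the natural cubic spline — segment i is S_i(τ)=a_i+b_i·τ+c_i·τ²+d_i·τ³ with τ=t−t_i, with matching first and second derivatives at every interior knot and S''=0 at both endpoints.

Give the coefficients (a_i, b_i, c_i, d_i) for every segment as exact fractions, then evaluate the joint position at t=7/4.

Δ: Δ0=-4, Δ1=5, Δ2=-7/3, Δ3=1, Δ4=-2
row 1: diag=4, rhs=54; c'=1/4, d'=27/2
row 2: denom=8−1·1/4=31/4; d'=(-44−1·27/2)/(31/4)=-230/31
row 3: denom=10−3·12/31=274/31; d'=(20−3·-230/31)/(274/31)=655/137
row 4: denom=6−2·31/137=760/137; d'=(-18−2·655/137)/(760/137)=-472/95
back: M4=-472/95
back: M3=655/137−31/137·-472/95=561/95
back: M2=-230/31−12/31·561/95=-922/95
back: M1=27/2−1/4·-922/95=1513/95
M: M0=0, M1=1513/95, M2=-922/95, M3=561/95, M4=-472/95, M5=0
seg 0: a=1, c=M0/2=0, d=(M1−M0)/(6·1)=1513/570, b=Δ0−h0·(2M0+M1)/6=-3793/570
seg 1: a=-3, c=M1/2=1513/190, d=(M2−M1)/(6·1)=-487/114, b=Δ1−h1·(2M1+M2)/6=373/285
seg 2: a=2, c=M2/2=-461/95, d=(M3−M2)/(6·3)=1483/1710, b=Δ2−h2·(2M2+M3)/6=2519/570
seg 3: a=-5, c=M3/2=561/190, d=(M4−M3)/(6·2)=-1033/1140, b=Δ3−h3·(2M3+M4)/6=-73/57
seg 4: a=-3, c=M4/2=-236/95, d=(M5−M4)/(6·1)=236/285, b=Δ4−h4·(2M4+M5)/6=-98/285
t_q=7/4 → seg 1, τ=3/4; S=-3+373/285·τ+1513/190·τ²+-487/114·τ³=8009/12160

  seg 0: a=1 b=-3793/570 c=0 d=1513/570
  seg 1: a=-3 b=373/285 c=1513/190 d=-487/114
  seg 2: a=2 b=2519/570 c=-461/95 d=1483/1710
  seg 3: a=-5 b=-73/57 c=561/190 d=-1033/1140
  seg 4: a=-3 b=-98/285 c=-236/95 d=236/285
S(7/4) = 8009/12160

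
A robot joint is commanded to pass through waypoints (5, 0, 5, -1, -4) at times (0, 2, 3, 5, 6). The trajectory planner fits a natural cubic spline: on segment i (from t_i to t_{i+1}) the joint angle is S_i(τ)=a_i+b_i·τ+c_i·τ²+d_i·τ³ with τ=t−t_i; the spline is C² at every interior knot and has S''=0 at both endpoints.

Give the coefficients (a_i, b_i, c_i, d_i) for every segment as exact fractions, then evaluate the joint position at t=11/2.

Δ: Δ0=-5/2, Δ1=5, Δ2=-3, Δ3=-3
row 1: diag=6, rhs=45; c'=1/6, d'=15/2
row 2: denom=6−1·1/6=35/6; d'=(-48−1·15/2)/(35/6)=-333/35
row 3: denom=6−2·12/35=186/35; d'=(0−2·-333/35)/(186/35)=111/31
back: M3=111/31
back: M2=-333/35−12/35·111/31=-333/31
back: M1=15/2−1/6·-333/31=288/31
M: M0=0, M1=288/31, M2=-333/31, M3=111/31, M4=0
seg 0: a=5, c=M0/2=0, d=(M1−M0)/(6·2)=24/31, b=Δ0−h0·(2M0+M1)/6=-347/62
seg 1: a=0, c=M1/2=144/31, d=(M2−M1)/(6·1)=-207/62, b=Δ1−h1·(2M1+M2)/6=229/62
seg 2: a=5, c=M2/2=-333/62, d=(M3−M2)/(6·2)=37/31, b=Δ2−h2·(2M2+M3)/6=92/31
seg 3: a=-1, c=M3/2=111/62, d=(M4−M3)/(6·1)=-37/62, b=Δ3−h3·(2M3+M4)/6=-130/31
t_q=11/2 → seg 3, τ=1/2; S=-1+-130/31·τ+111/62·τ²+-37/62·τ³=-1351/496

  seg 0: a=5 b=-347/62 c=0 d=24/31
  seg 1: a=0 b=229/62 c=144/31 d=-207/62
  seg 2: a=5 b=92/31 c=-333/62 d=37/31
  seg 3: a=-1 b=-130/31 c=111/62 d=-37/62
S(11/2) = -1351/496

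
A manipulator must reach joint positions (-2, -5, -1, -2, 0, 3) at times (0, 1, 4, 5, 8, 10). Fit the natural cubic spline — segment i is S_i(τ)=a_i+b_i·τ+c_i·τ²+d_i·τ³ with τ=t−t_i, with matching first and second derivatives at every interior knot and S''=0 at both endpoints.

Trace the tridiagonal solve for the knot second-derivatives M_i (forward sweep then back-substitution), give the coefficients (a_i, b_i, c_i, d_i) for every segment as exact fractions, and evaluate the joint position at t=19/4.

  seg 0: a=-2 b=-5773/1530 c=0 d=1183/1530
  seg 1: a=-5 b=-1112/765 c=1183/510 d=-6383/13770
  seg 2: a=-1 b=-79/1530 c=-1417/765 d=461/510
  seg 3: a=-2 b=-47/45 c=263/306 d=-1327/13770
  seg 4: a=0 b=2311/1530 c=-2/255 d=1/765
S(19/4) = -11093/6528

Δ: Δ0=-3, Δ1=4/3, Δ2=-1, Δ3=2/3, Δ4=3/2
row 1: diag=8, rhs=26; c'=3/8, d'=13/4
row 2: denom=8−3·3/8=55/8; d'=(-14−3·13/4)/(55/8)=-38/11
row 3: denom=8−1·8/55=432/55; d'=(10−1·-38/11)/(432/55)=185/108
row 4: denom=10−3·55/144=425/48; d'=(5−3·185/108)/(425/48)=-4/255
back: M4=-4/255
back: M3=185/108−55/144·-4/255=263/153
back: M2=-38/11−8/55·263/153=-2834/765
back: M1=13/4−3/8·-2834/765=1183/255
M: M0=0, M1=1183/255, M2=-2834/765, M3=263/153, M4=-4/255, M5=0
seg 0: a=-2, c=M0/2=0, d=(M1−M0)/(6·1)=1183/1530, b=Δ0−h0·(2M0+M1)/6=-5773/1530
seg 1: a=-5, c=M1/2=1183/510, d=(M2−M1)/(6·3)=-6383/13770, b=Δ1−h1·(2M1+M2)/6=-1112/765
seg 2: a=-1, c=M2/2=-1417/765, d=(M3−M2)/(6·1)=461/510, b=Δ2−h2·(2M2+M3)/6=-79/1530
seg 3: a=-2, c=M3/2=263/306, d=(M4−M3)/(6·3)=-1327/13770, b=Δ3−h3·(2M3+M4)/6=-47/45
seg 4: a=0, c=M4/2=-2/255, d=(M5−M4)/(6·2)=1/765, b=Δ4−h4·(2M4+M5)/6=2311/1530
t_q=19/4 → seg 2, τ=3/4; S=-1+-79/1530·τ+-1417/765·τ²+461/510·τ³=-11093/6528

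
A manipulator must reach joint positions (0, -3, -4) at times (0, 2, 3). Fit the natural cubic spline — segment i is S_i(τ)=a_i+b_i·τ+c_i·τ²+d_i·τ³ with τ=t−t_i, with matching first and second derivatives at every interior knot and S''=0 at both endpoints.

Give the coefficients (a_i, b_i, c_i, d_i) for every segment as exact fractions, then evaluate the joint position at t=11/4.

  seg 0: a=0 b=-5/3 c=0 d=1/24
  seg 1: a=-3 b=-7/6 c=1/4 d=-1/12
S(11/4) = -965/256

Δ: Δ0=-3/2, Δ1=-1
row 1: diag=6, rhs=3; c'=1/6, d'=1/2
back: M1=1/2
M: M0=0, M1=1/2, M2=0
seg 0: a=0, c=M0/2=0, d=(M1−M0)/(6·2)=1/24, b=Δ0−h0·(2M0+M1)/6=-5/3
seg 1: a=-3, c=M1/2=1/4, d=(M2−M1)/(6·1)=-1/12, b=Δ1−h1·(2M1+M2)/6=-7/6
t_q=11/4 → seg 1, τ=3/4; S=-3+-7/6·τ+1/4·τ²+-1/12·τ³=-965/256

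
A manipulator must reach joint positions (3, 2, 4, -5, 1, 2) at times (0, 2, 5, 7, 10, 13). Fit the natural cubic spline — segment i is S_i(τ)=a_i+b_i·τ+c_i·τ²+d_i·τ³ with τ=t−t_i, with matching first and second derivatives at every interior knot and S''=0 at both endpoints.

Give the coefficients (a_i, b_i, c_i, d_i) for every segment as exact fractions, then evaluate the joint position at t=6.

Δ: Δ0=-1/2, Δ1=2/3, Δ2=-9/2, Δ3=2, Δ4=1/3
row 1: diag=10, rhs=7; c'=3/10, d'=7/10
row 2: denom=10−3·3/10=91/10; d'=(-31−3·7/10)/(91/10)=-331/91
row 3: denom=10−2·20/91=870/91; d'=(39−2·-331/91)/(870/91)=4211/870
row 4: denom=12−3·91/290=3207/290; d'=(-10−3·4211/870)/(3207/290)=-7111/3207
back: M4=-7111/3207
back: M3=4211/870−91/290·-7111/3207=5918/1069
back: M2=-331/91−20/91·5918/1069=-5189/1069
back: M1=7/10−3/10·-5189/1069=2305/1069
M: M0=0, M1=2305/1069, M2=-5189/1069, M3=5918/1069, M4=-7111/3207, M5=0
seg 0: a=3, c=M0/2=0, d=(M1−M0)/(6·2)=2305/12828, b=Δ0−h0·(2M0+M1)/6=-7817/6414
seg 1: a=2, c=M1/2=2305/2138, d=(M2−M1)/(6·3)=-1249/3207, b=Δ1−h1·(2M1+M2)/6=6013/6414
seg 2: a=4, c=M2/2=-5189/2138, d=(M3−M2)/(6·2)=11107/12828, b=Δ2−h2·(2M2+M3)/6=-19943/6414
seg 3: a=-5, c=M3/2=2959/1069, d=(M4−M3)/(6·3)=-24865/57726, b=Δ3−h3·(2M3+M4)/6=-15569/6414
seg 4: a=1, c=M4/2=-7111/6414, d=(M5−M4)/(6·3)=7111/57726, b=Δ4−h4·(2M4+M5)/6=8180/3207
t_q=6 → seg 2, τ=1; S=4+-19943/6414·τ+-5189/2138·τ²+11107/12828·τ³=-2867/4276

  seg 0: a=3 b=-7817/6414 c=0 d=2305/12828
  seg 1: a=2 b=6013/6414 c=2305/2138 d=-1249/3207
  seg 2: a=4 b=-19943/6414 c=-5189/2138 d=11107/12828
  seg 3: a=-5 b=-15569/6414 c=2959/1069 d=-24865/57726
  seg 4: a=1 b=8180/3207 c=-7111/6414 d=7111/57726
S(6) = -2867/4276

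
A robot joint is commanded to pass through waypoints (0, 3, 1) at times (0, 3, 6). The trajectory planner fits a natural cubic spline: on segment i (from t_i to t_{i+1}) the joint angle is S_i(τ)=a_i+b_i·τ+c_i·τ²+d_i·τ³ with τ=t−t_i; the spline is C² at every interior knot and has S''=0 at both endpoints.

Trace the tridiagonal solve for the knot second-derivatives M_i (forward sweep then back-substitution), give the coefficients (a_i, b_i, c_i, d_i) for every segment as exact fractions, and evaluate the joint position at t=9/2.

  seg 0: a=0 b=17/12 c=0 d=-5/108
  seg 1: a=3 b=1/6 c=-5/12 d=5/108
S(9/2) = 79/32

Δ: Δ0=1, Δ1=-2/3
row 1: diag=12, rhs=-10; c'=1/4, d'=-5/6
back: M1=-5/6
M: M0=0, M1=-5/6, M2=0
seg 0: a=0, c=M0/2=0, d=(M1−M0)/(6·3)=-5/108, b=Δ0−h0·(2M0+M1)/6=17/12
seg 1: a=3, c=M1/2=-5/12, d=(M2−M1)/(6·3)=5/108, b=Δ1−h1·(2M1+M2)/6=1/6
t_q=9/2 → seg 1, τ=3/2; S=3+1/6·τ+-5/12·τ²+5/108·τ³=79/32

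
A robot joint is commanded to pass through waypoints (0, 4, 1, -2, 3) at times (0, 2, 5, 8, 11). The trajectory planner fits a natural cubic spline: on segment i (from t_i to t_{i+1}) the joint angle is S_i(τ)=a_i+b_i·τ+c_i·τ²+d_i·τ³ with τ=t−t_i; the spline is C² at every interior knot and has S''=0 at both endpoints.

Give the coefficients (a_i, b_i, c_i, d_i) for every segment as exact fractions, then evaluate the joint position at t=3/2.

Δ: Δ0=2, Δ1=-1, Δ2=-1, Δ3=5/3
row 1: diag=10, rhs=-18; c'=3/10, d'=-9/5
row 2: denom=12−3·3/10=111/10; d'=(0−3·-9/5)/(111/10)=18/37
row 3: denom=12−3·10/37=414/37; d'=(16−3·18/37)/(414/37)=269/207
back: M3=269/207
back: M2=18/37−10/37·269/207=28/207
back: M1=-9/5−3/10·28/207=-127/69
M: M0=0, M1=-127/69, M2=28/207, M3=269/207, M4=0
seg 0: a=0, c=M0/2=0, d=(M1−M0)/(6·2)=-127/828, b=Δ0−h0·(2M0+M1)/6=541/207
seg 1: a=4, c=M1/2=-127/138, d=(M2−M1)/(6·3)=409/3726, b=Δ1−h1·(2M1+M2)/6=160/207
seg 2: a=1, c=M2/2=14/207, d=(M3−M2)/(6·3)=241/3726, b=Δ2−h2·(2M2+M3)/6=-739/414
seg 3: a=-2, c=M3/2=269/414, d=(M4−M3)/(6·3)=-269/3726, b=Δ3−h3·(2M3+M4)/6=76/207
t_q=3/2 → seg 0, τ=3/2; S=0+541/207·τ+0·τ²+-127/828·τ³=7513/2208

  seg 0: a=0 b=541/207 c=0 d=-127/828
  seg 1: a=4 b=160/207 c=-127/138 d=409/3726
  seg 2: a=1 b=-739/414 c=14/207 d=241/3726
  seg 3: a=-2 b=76/207 c=269/414 d=-269/3726
S(3/2) = 7513/2208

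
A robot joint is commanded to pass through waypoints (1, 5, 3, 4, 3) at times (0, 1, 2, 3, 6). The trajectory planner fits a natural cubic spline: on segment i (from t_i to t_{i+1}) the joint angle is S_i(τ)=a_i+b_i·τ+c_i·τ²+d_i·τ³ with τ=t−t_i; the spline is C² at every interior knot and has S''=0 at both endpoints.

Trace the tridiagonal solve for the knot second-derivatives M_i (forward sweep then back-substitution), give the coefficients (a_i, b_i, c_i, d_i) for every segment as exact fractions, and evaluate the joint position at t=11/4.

  seg 0: a=1 b=1013/174 c=0 d=-317/174
  seg 1: a=5 b=31/87 c=-317/58 d=541/174
  seg 2: a=3 b=-217/174 c=112/29 d=-281/174
  seg 3: a=4 b=142/87 c=-57/58 d=19/174
S(11/4) = 13199/3712

Δ: Δ0=4, Δ1=-2, Δ2=1, Δ3=-1/3
row 1: diag=4, rhs=-36; c'=1/4, d'=-9
row 2: denom=4−1·1/4=15/4; d'=(18−1·-9)/(15/4)=36/5
row 3: denom=8−1·4/15=116/15; d'=(-8−1·36/5)/(116/15)=-57/29
back: M3=-57/29
back: M2=36/5−4/15·-57/29=224/29
back: M1=-9−1/4·224/29=-317/29
M: M0=0, M1=-317/29, M2=224/29, M3=-57/29, M4=0
seg 0: a=1, c=M0/2=0, d=(M1−M0)/(6·1)=-317/174, b=Δ0−h0·(2M0+M1)/6=1013/174
seg 1: a=5, c=M1/2=-317/58, d=(M2−M1)/(6·1)=541/174, b=Δ1−h1·(2M1+M2)/6=31/87
seg 2: a=3, c=M2/2=112/29, d=(M3−M2)/(6·1)=-281/174, b=Δ2−h2·(2M2+M3)/6=-217/174
seg 3: a=4, c=M3/2=-57/58, d=(M4−M3)/(6·3)=19/174, b=Δ3−h3·(2M3+M4)/6=142/87
t_q=11/4 → seg 2, τ=3/4; S=3+-217/174·τ+112/29·τ²+-281/174·τ³=13199/3712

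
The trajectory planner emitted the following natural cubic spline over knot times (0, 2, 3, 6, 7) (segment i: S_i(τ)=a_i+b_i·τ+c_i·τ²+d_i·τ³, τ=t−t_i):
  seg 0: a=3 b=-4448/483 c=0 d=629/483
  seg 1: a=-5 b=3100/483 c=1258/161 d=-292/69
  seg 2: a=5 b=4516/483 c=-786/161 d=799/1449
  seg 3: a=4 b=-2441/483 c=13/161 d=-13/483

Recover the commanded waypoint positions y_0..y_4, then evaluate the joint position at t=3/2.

y_0=3 y_1=-5 y_2=5 y_3=4 y_4=-1
S(3/2) = -1181/184

y_0 = S_0(0) = a_0 = 3
y_1 = S_1(0) = a_1 = -5
y_2 = S_2(0) = a_2 = 5
y_3 = S_3(0) = a_3 = 4
y_4 = S_3(1) = -1
t_q=3/2 is in segment 0 (τ=3/2); S_0(τ)=-1181/184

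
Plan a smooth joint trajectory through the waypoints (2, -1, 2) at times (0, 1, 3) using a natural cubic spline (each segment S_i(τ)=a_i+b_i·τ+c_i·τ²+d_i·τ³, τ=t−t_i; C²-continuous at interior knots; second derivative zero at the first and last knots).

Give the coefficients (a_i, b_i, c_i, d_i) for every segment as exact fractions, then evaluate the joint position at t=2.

Δ: Δ0=-3, Δ1=3/2
row 1: diag=6, rhs=27; c'=1/3, d'=9/2
back: M1=9/2
M: M0=0, M1=9/2, M2=0
seg 0: a=2, c=M0/2=0, d=(M1−M0)/(6·1)=3/4, b=Δ0−h0·(2M0+M1)/6=-15/4
seg 1: a=-1, c=M1/2=9/4, d=(M2−M1)/(6·2)=-3/8, b=Δ1−h1·(2M1+M2)/6=-3/2
t_q=2 → seg 1, τ=1; S=-1+-3/2·τ+9/4·τ²+-3/8·τ³=-5/8

  seg 0: a=2 b=-15/4 c=0 d=3/4
  seg 1: a=-1 b=-3/2 c=9/4 d=-3/8
S(2) = -5/8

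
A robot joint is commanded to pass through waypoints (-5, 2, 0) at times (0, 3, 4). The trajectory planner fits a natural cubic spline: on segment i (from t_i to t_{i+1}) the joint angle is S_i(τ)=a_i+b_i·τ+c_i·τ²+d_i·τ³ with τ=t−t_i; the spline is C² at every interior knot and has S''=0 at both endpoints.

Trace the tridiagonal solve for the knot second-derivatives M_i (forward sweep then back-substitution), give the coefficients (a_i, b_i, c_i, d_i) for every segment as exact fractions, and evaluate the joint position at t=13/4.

  seg 0: a=-5 b=95/24 c=0 d=-13/72
  seg 1: a=2 b=-11/12 c=-13/8 d=13/24
S(13/4) = 859/512

Δ: Δ0=7/3, Δ1=-2
row 1: diag=8, rhs=-26; c'=1/8, d'=-13/4
back: M1=-13/4
M: M0=0, M1=-13/4, M2=0
seg 0: a=-5, c=M0/2=0, d=(M1−M0)/(6·3)=-13/72, b=Δ0−h0·(2M0+M1)/6=95/24
seg 1: a=2, c=M1/2=-13/8, d=(M2−M1)/(6·1)=13/24, b=Δ1−h1·(2M1+M2)/6=-11/12
t_q=13/4 → seg 1, τ=1/4; S=2+-11/12·τ+-13/8·τ²+13/24·τ³=859/512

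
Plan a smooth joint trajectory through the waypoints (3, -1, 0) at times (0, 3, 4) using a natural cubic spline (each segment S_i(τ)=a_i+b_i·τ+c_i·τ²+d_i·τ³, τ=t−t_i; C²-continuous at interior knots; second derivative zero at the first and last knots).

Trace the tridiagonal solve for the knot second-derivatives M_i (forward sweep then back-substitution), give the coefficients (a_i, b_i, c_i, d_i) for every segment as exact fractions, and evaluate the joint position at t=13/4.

Δ: Δ0=-4/3, Δ1=1
row 1: diag=8, rhs=14; c'=1/8, d'=7/4
back: M1=7/4
M: M0=0, M1=7/4, M2=0
seg 0: a=3, c=M0/2=0, d=(M1−M0)/(6·3)=7/72, b=Δ0−h0·(2M0+M1)/6=-53/24
seg 1: a=-1, c=M1/2=7/8, d=(M2−M1)/(6·1)=-7/24, b=Δ1−h1·(2M1+M2)/6=5/12
t_q=13/4 → seg 1, τ=1/4; S=-1+5/12·τ+7/8·τ²+-7/24·τ³=-433/512

  seg 0: a=3 b=-53/24 c=0 d=7/72
  seg 1: a=-1 b=5/12 c=7/8 d=-7/24
S(13/4) = -433/512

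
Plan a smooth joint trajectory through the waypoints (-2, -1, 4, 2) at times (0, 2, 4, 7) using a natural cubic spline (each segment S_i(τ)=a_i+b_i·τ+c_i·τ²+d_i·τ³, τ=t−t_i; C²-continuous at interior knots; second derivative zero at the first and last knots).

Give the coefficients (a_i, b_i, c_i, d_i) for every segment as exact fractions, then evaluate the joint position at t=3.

  seg 0: a=-2 b=-11/57 c=0 d=79/456
  seg 1: a=-1 b=215/114 c=79/76 d=-167/456
  seg 2: a=4 b=94/57 c=-22/19 d=22/171
S(3) = 237/152

Δ: Δ0=1/2, Δ1=5/2, Δ2=-2/3
row 1: diag=8, rhs=12; c'=1/4, d'=3/2
row 2: denom=10−2·1/4=19/2; d'=(-19−2·3/2)/(19/2)=-44/19
back: M2=-44/19
back: M1=3/2−1/4·-44/19=79/38
M: M0=0, M1=79/38, M2=-44/19, M3=0
seg 0: a=-2, c=M0/2=0, d=(M1−M0)/(6·2)=79/456, b=Δ0−h0·(2M0+M1)/6=-11/57
seg 1: a=-1, c=M1/2=79/76, d=(M2−M1)/(6·2)=-167/456, b=Δ1−h1·(2M1+M2)/6=215/114
seg 2: a=4, c=M2/2=-22/19, d=(M3−M2)/(6·3)=22/171, b=Δ2−h2·(2M2+M3)/6=94/57
t_q=3 → seg 1, τ=1; S=-1+215/114·τ+79/76·τ²+-167/456·τ³=237/152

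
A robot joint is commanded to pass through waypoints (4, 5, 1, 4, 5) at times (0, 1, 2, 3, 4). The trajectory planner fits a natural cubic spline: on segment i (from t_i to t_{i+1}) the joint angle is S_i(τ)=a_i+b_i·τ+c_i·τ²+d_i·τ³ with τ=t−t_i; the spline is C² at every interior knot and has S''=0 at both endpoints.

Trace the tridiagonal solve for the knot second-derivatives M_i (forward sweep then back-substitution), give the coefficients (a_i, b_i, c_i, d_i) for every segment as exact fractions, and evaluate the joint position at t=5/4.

  seg 0: a=4 b=23/8 c=0 d=-15/8
  seg 1: a=5 b=-11/4 c=-45/8 d=35/8
  seg 2: a=1 b=-7/8 c=15/2 d=-29/8
  seg 3: a=4 b=13/4 c=-27/8 d=9/8
S(5/4) = 2063/512

Δ: Δ0=1, Δ1=-4, Δ2=3, Δ3=1
row 1: diag=4, rhs=-30; c'=1/4, d'=-15/2
row 2: denom=4−1·1/4=15/4; d'=(42−1·-15/2)/(15/4)=66/5
row 3: denom=4−1·4/15=56/15; d'=(-12−1·66/5)/(56/15)=-27/4
back: M3=-27/4
back: M2=66/5−4/15·-27/4=15
back: M1=-15/2−1/4·15=-45/4
M: M0=0, M1=-45/4, M2=15, M3=-27/4, M4=0
seg 0: a=4, c=M0/2=0, d=(M1−M0)/(6·1)=-15/8, b=Δ0−h0·(2M0+M1)/6=23/8
seg 1: a=5, c=M1/2=-45/8, d=(M2−M1)/(6·1)=35/8, b=Δ1−h1·(2M1+M2)/6=-11/4
seg 2: a=1, c=M2/2=15/2, d=(M3−M2)/(6·1)=-29/8, b=Δ2−h2·(2M2+M3)/6=-7/8
seg 3: a=4, c=M3/2=-27/8, d=(M4−M3)/(6·1)=9/8, b=Δ3−h3·(2M3+M4)/6=13/4
t_q=5/4 → seg 1, τ=1/4; S=5+-11/4·τ+-45/8·τ²+35/8·τ³=2063/512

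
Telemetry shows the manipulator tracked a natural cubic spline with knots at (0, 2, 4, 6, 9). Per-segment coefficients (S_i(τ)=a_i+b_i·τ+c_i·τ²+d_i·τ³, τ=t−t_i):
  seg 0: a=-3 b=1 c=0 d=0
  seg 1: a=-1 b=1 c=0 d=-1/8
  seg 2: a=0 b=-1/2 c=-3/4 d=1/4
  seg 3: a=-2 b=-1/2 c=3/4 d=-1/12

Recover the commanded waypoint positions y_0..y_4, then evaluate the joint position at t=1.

y_0=-3 y_1=-1 y_2=0 y_3=-2 y_4=1
S(1) = -2

y_0 = S_0(0) = a_0 = -3
y_1 = S_1(0) = a_1 = -1
y_2 = S_2(0) = a_2 = 0
y_3 = S_3(0) = a_3 = -2
y_4 = S_3(3) = 1
t_q=1 is in segment 0 (τ=1); S_0(τ)=-2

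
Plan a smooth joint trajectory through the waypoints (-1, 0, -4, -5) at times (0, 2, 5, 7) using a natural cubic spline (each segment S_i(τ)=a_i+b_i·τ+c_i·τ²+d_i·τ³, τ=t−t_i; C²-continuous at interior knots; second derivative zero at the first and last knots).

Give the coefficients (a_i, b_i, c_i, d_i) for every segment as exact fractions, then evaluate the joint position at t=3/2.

  seg 0: a=-1 b=523/546 c=0 d=-125/1092
  seg 1: a=0 b=-227/546 c=-125/182 d=8/63
  seg 2: a=-4 b=-605/546 c=83/182 d=-83/1092
S(3/2) = 21/416

Δ: Δ0=1/2, Δ1=-4/3, Δ2=-1/2
row 1: diag=10, rhs=-11; c'=3/10, d'=-11/10
row 2: denom=10−3·3/10=91/10; d'=(5−3·-11/10)/(91/10)=83/91
back: M2=83/91
back: M1=-11/10−3/10·83/91=-125/91
M: M0=0, M1=-125/91, M2=83/91, M3=0
seg 0: a=-1, c=M0/2=0, d=(M1−M0)/(6·2)=-125/1092, b=Δ0−h0·(2M0+M1)/6=523/546
seg 1: a=0, c=M1/2=-125/182, d=(M2−M1)/(6·3)=8/63, b=Δ1−h1·(2M1+M2)/6=-227/546
seg 2: a=-4, c=M2/2=83/182, d=(M3−M2)/(6·2)=-83/1092, b=Δ2−h2·(2M2+M3)/6=-605/546
t_q=3/2 → seg 0, τ=3/2; S=-1+523/546·τ+0·τ²+-125/1092·τ³=21/416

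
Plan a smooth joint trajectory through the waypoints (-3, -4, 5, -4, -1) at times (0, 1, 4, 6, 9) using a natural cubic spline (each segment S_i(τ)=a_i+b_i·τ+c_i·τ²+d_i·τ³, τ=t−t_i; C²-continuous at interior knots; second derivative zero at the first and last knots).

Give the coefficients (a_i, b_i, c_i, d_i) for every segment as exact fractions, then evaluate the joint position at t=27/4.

  seg 0: a=-3 b=-220/113 c=0 d=107/113
  seg 1: a=-4 b=101/113 c=321/113 d=-725/1017
  seg 2: a=5 b=-148/113 c=-404/113 d=895/904
  seg 3: a=-4 b=-843/226 c=1069/452 d=-1069/4068
S(27/4) = -161363/28928

Δ: Δ0=-1, Δ1=3, Δ2=-9/2, Δ3=1
row 1: diag=8, rhs=24; c'=3/8, d'=3
row 2: denom=10−3·3/8=71/8; d'=(-45−3·3)/(71/8)=-432/71
row 3: denom=10−2·16/71=678/71; d'=(33−2·-432/71)/(678/71)=1069/226
back: M3=1069/226
back: M2=-432/71−16/71·1069/226=-808/113
back: M1=3−3/8·-808/113=642/113
M: M0=0, M1=642/113, M2=-808/113, M3=1069/226, M4=0
seg 0: a=-3, c=M0/2=0, d=(M1−M0)/(6·1)=107/113, b=Δ0−h0·(2M0+M1)/6=-220/113
seg 1: a=-4, c=M1/2=321/113, d=(M2−M1)/(6·3)=-725/1017, b=Δ1−h1·(2M1+M2)/6=101/113
seg 2: a=5, c=M2/2=-404/113, d=(M3−M2)/(6·2)=895/904, b=Δ2−h2·(2M2+M3)/6=-148/113
seg 3: a=-4, c=M3/2=1069/452, d=(M4−M3)/(6·3)=-1069/4068, b=Δ3−h3·(2M3+M4)/6=-843/226
t_q=27/4 → seg 3, τ=3/4; S=-4+-843/226·τ+1069/452·τ²+-1069/4068·τ³=-161363/28928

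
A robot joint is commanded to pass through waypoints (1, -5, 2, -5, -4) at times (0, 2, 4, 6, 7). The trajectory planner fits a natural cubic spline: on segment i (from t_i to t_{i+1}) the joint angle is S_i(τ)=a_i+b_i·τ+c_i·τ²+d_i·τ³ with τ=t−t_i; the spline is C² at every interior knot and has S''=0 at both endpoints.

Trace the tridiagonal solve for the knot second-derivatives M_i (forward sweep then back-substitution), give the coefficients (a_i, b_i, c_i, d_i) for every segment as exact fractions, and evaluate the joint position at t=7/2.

  seg 0: a=1 b=-220/41 c=0 d=97/164
  seg 1: a=-5 b=71/41 c=291/82 d=-437/328
  seg 2: a=2 b=-5/82 c=-729/164 d=447/328
  seg 3: a=-5 b=-61/41 c=153/41 d=-51/41
S(7/2) = 2849/2624

Δ: Δ0=-3, Δ1=7/2, Δ2=-7/2, Δ3=1
row 1: diag=8, rhs=39; c'=1/4, d'=39/8
row 2: denom=8−2·1/4=15/2; d'=(-42−2·39/8)/(15/2)=-69/10
row 3: denom=6−2·4/15=82/15; d'=(27−2·-69/10)/(82/15)=306/41
back: M3=306/41
back: M2=-69/10−4/15·306/41=-729/82
back: M1=39/8−1/4·-729/82=291/41
M: M0=0, M1=291/41, M2=-729/82, M3=306/41, M4=0
seg 0: a=1, c=M0/2=0, d=(M1−M0)/(6·2)=97/164, b=Δ0−h0·(2M0+M1)/6=-220/41
seg 1: a=-5, c=M1/2=291/82, d=(M2−M1)/(6·2)=-437/328, b=Δ1−h1·(2M1+M2)/6=71/41
seg 2: a=2, c=M2/2=-729/164, d=(M3−M2)/(6·2)=447/328, b=Δ2−h2·(2M2+M3)/6=-5/82
seg 3: a=-5, c=M3/2=153/41, d=(M4−M3)/(6·1)=-51/41, b=Δ3−h3·(2M3+M4)/6=-61/41
t_q=7/2 → seg 1, τ=3/2; S=-5+71/41·τ+291/82·τ²+-437/328·τ³=2849/2624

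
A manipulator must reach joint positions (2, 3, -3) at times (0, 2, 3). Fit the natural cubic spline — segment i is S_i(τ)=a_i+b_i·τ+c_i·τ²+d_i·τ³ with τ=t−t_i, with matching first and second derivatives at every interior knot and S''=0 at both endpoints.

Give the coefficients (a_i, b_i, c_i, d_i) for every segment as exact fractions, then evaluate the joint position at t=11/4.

Δ: Δ0=1/2, Δ1=-6
row 1: diag=6, rhs=-39; c'=1/6, d'=-13/2
back: M1=-13/2
M: M0=0, M1=-13/2, M2=0
seg 0: a=2, c=M0/2=0, d=(M1−M0)/(6·2)=-13/24, b=Δ0−h0·(2M0+M1)/6=8/3
seg 1: a=3, c=M1/2=-13/4, d=(M2−M1)/(6·1)=13/12, b=Δ1−h1·(2M1+M2)/6=-23/6
t_q=11/4 → seg 1, τ=3/4; S=3+-23/6·τ+-13/4·τ²+13/12·τ³=-319/256

  seg 0: a=2 b=8/3 c=0 d=-13/24
  seg 1: a=3 b=-23/6 c=-13/4 d=13/12
S(11/4) = -319/256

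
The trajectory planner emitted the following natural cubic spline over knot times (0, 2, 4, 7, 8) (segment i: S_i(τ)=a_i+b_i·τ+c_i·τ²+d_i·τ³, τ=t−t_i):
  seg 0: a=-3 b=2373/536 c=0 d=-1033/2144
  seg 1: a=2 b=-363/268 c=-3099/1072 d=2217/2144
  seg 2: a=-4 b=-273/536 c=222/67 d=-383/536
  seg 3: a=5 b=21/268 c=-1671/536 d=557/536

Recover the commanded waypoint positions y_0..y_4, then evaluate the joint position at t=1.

y_0=-3 y_1=2 y_2=-4 y_3=5 y_4=3
S(1) = 2027/2144

y_0 = S_0(0) = a_0 = -3
y_1 = S_1(0) = a_1 = 2
y_2 = S_2(0) = a_2 = -4
y_3 = S_3(0) = a_3 = 5
y_4 = S_3(1) = 3
t_q=1 is in segment 0 (τ=1); S_0(τ)=2027/2144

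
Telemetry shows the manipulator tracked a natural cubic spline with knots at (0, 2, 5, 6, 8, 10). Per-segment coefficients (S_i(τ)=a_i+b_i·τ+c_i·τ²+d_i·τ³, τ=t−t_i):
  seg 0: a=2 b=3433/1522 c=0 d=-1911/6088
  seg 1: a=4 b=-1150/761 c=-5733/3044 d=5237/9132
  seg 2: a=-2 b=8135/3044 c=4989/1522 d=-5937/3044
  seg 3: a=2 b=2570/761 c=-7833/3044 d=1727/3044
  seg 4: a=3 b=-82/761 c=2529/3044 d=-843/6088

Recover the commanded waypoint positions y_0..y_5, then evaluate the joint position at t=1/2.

y_0 = S_0(0) = a_0 = 2
y_1 = S_1(0) = a_1 = 4
y_2 = S_2(0) = a_2 = -2
y_3 = S_3(0) = a_3 = 2
y_4 = S_4(0) = a_4 = 3
y_5 = S_4(2) = 5
t_q=1/2 is in segment 0 (τ=1/2); S_0(τ)=150425/48704

y_0=2 y_1=4 y_2=-2 y_3=2 y_4=3 y_5=5
S(1/2) = 150425/48704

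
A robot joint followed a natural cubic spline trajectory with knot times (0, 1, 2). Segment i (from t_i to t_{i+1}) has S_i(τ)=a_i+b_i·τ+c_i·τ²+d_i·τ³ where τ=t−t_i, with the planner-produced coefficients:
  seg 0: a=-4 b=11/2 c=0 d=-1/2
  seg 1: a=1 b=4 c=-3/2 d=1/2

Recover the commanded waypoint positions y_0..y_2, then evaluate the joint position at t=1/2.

y_0=-4 y_1=1 y_2=4
S(1/2) = -21/16

y_0 = S_0(0) = a_0 = -4
y_1 = S_1(0) = a_1 = 1
y_2 = S_1(1) = 4
t_q=1/2 is in segment 0 (τ=1/2); S_0(τ)=-21/16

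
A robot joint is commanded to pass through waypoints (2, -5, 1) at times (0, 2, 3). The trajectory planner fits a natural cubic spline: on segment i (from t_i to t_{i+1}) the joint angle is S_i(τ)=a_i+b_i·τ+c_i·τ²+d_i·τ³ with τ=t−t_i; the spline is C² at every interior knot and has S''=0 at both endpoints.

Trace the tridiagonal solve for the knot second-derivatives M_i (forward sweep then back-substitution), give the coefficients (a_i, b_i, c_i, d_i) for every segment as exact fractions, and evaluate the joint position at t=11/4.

Δ: Δ0=-7/2, Δ1=6
row 1: diag=6, rhs=57; c'=1/6, d'=19/2
back: M1=19/2
M: M0=0, M1=19/2, M2=0
seg 0: a=2, c=M0/2=0, d=(M1−M0)/(6·2)=19/24, b=Δ0−h0·(2M0+M1)/6=-20/3
seg 1: a=-5, c=M1/2=19/4, d=(M2−M1)/(6·1)=-19/12, b=Δ1−h1·(2M1+M2)/6=17/6
t_q=11/4 → seg 1, τ=3/4; S=-5+17/6·τ+19/4·τ²+-19/12·τ³=-223/256

  seg 0: a=2 b=-20/3 c=0 d=19/24
  seg 1: a=-5 b=17/6 c=19/4 d=-19/12
S(11/4) = -223/256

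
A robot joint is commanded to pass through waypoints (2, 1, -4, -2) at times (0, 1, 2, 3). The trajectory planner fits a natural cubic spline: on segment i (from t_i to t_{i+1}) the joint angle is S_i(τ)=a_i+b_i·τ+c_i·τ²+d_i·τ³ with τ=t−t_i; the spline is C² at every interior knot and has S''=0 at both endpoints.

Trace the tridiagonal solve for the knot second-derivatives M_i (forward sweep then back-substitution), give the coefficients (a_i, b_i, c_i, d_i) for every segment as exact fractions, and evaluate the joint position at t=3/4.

  seg 0: a=2 b=8/15 c=0 d=-23/15
  seg 1: a=1 b=-61/15 c=-23/5 d=11/3
  seg 2: a=-4 b=-34/15 c=32/5 d=-32/15
S(3/4) = 561/320

Δ: Δ0=-1, Δ1=-5, Δ2=2
row 1: diag=4, rhs=-24; c'=1/4, d'=-6
row 2: denom=4−1·1/4=15/4; d'=(42−1·-6)/(15/4)=64/5
back: M2=64/5
back: M1=-6−1/4·64/5=-46/5
M: M0=0, M1=-46/5, M2=64/5, M3=0
seg 0: a=2, c=M0/2=0, d=(M1−M0)/(6·1)=-23/15, b=Δ0−h0·(2M0+M1)/6=8/15
seg 1: a=1, c=M1/2=-23/5, d=(M2−M1)/(6·1)=11/3, b=Δ1−h1·(2M1+M2)/6=-61/15
seg 2: a=-4, c=M2/2=32/5, d=(M3−M2)/(6·1)=-32/15, b=Δ2−h2·(2M2+M3)/6=-34/15
t_q=3/4 → seg 0, τ=3/4; S=2+8/15·τ+0·τ²+-23/15·τ³=561/320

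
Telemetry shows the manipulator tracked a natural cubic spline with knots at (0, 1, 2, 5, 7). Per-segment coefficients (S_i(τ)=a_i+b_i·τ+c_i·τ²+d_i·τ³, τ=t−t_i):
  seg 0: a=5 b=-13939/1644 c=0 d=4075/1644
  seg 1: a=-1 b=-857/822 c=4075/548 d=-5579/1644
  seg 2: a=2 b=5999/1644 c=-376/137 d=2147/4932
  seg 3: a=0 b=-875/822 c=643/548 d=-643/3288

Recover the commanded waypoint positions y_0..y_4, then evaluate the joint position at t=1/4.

y_0 = S_0(0) = a_0 = 5
y_1 = S_1(0) = a_1 = -1
y_2 = S_2(0) = a_2 = 2
y_3 = S_3(0) = a_3 = 0
y_4 = S_3(2) = 1
t_q=1/4 is in segment 0 (τ=1/4); S_0(τ)=102377/35072

y_0=5 y_1=-1 y_2=2 y_3=0 y_4=1
S(1/4) = 102377/35072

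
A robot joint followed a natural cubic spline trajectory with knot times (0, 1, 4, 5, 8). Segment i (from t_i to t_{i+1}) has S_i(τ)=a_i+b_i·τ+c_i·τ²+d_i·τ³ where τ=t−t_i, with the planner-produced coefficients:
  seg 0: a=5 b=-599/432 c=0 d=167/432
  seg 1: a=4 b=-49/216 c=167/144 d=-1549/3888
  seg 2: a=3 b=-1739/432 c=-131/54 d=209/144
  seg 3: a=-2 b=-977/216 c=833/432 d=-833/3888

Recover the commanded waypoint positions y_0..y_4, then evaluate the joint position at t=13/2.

y_0 = S_0(0) = a_0 = 5
y_1 = S_1(0) = a_1 = 4
y_2 = S_2(0) = a_2 = 3
y_3 = S_3(0) = a_3 = -2
y_4 = S_3(3) = -4
t_q=13/2 is in segment 3 (τ=3/2); S_3(τ)=-1985/384

y_0=5 y_1=4 y_2=3 y_3=-2 y_4=-4
S(13/2) = -1985/384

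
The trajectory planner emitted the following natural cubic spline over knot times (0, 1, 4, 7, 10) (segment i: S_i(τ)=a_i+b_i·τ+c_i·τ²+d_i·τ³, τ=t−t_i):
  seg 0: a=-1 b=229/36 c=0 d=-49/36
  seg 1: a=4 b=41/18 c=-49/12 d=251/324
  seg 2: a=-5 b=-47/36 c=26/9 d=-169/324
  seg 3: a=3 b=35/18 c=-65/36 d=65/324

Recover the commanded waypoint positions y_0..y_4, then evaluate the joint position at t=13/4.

y_0 = S_0(0) = a_0 = -1
y_1 = S_1(0) = a_1 = 4
y_2 = S_2(0) = a_2 = -5
y_3 = S_3(0) = a_3 = 3
y_4 = S_3(3) = -2
t_q=13/4 is in segment 1 (τ=9/4); S_1(τ)=-697/256

y_0=-1 y_1=4 y_2=-5 y_3=3 y_4=-2
S(13/4) = -697/256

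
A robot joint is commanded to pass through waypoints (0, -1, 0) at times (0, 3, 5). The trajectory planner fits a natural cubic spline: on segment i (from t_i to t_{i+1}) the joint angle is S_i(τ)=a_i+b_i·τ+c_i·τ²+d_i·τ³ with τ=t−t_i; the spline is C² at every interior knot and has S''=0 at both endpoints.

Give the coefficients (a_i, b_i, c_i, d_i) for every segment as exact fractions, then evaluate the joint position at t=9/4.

Δ: Δ0=-1/3, Δ1=1/2
row 1: diag=10, rhs=5; c'=1/5, d'=1/2
back: M1=1/2
M: M0=0, M1=1/2, M2=0
seg 0: a=0, c=M0/2=0, d=(M1−M0)/(6·3)=1/36, b=Δ0−h0·(2M0+M1)/6=-7/12
seg 1: a=-1, c=M1/2=1/4, d=(M2−M1)/(6·2)=-1/24, b=Δ1−h1·(2M1+M2)/6=1/6
t_q=9/4 → seg 0, τ=9/4; S=0+-7/12·τ+0·τ²+1/36·τ³=-255/256

  seg 0: a=0 b=-7/12 c=0 d=1/36
  seg 1: a=-1 b=1/6 c=1/4 d=-1/24
S(9/4) = -255/256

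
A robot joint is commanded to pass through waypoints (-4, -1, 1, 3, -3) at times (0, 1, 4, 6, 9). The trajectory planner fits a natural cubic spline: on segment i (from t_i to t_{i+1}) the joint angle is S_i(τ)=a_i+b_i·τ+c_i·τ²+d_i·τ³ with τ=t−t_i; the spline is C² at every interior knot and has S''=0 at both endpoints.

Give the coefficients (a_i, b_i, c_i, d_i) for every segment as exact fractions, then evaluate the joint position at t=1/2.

Δ: Δ0=3, Δ1=2/3, Δ2=1, Δ3=-2
row 1: diag=8, rhs=-14; c'=3/8, d'=-7/4
row 2: denom=10−3·3/8=71/8; d'=(2−3·-7/4)/(71/8)=58/71
row 3: denom=10−2·16/71=678/71; d'=(-18−2·58/71)/(678/71)=-697/339
back: M3=-697/339
back: M2=58/71−16/71·-697/339=434/339
back: M1=-7/4−3/8·434/339=-252/113
M: M0=0, M1=-252/113, M2=434/339, M3=-697/339, M4=0
seg 0: a=-4, c=M0/2=0, d=(M1−M0)/(6·1)=-42/113, b=Δ0−h0·(2M0+M1)/6=381/113
seg 1: a=-1, c=M1/2=-126/113, d=(M2−M1)/(6·3)=595/3051, b=Δ1−h1·(2M1+M2)/6=255/113
seg 2: a=1, c=M2/2=217/339, d=(M3−M2)/(6·2)=-377/1356, b=Δ2−h2·(2M2+M3)/6=94/113
seg 3: a=3, c=M3/2=-697/678, d=(M4−M3)/(6·3)=697/6102, b=Δ3−h3·(2M3+M4)/6=19/339
t_q=1/2 → seg 0, τ=1/2; S=-4+381/113·τ+0·τ²+-42/113·τ³=-1067/452

  seg 0: a=-4 b=381/113 c=0 d=-42/113
  seg 1: a=-1 b=255/113 c=-126/113 d=595/3051
  seg 2: a=1 b=94/113 c=217/339 d=-377/1356
  seg 3: a=3 b=19/339 c=-697/678 d=697/6102
S(1/2) = -1067/452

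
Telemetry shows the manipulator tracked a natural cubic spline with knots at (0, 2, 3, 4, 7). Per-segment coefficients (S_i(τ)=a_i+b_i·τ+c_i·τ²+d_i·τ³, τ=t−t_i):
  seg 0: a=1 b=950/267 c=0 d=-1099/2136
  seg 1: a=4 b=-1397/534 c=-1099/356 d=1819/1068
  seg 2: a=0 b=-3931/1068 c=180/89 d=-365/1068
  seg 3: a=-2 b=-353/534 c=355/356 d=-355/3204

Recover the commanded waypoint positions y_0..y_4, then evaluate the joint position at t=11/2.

y_0=1 y_1=4 y_2=0 y_3=-2 y_4=2
S(11/2) = -3195/2848

y_0 = S_0(0) = a_0 = 1
y_1 = S_1(0) = a_1 = 4
y_2 = S_2(0) = a_2 = 0
y_3 = S_3(0) = a_3 = -2
y_4 = S_3(3) = 2
t_q=11/2 is in segment 3 (τ=3/2); S_3(τ)=-3195/2848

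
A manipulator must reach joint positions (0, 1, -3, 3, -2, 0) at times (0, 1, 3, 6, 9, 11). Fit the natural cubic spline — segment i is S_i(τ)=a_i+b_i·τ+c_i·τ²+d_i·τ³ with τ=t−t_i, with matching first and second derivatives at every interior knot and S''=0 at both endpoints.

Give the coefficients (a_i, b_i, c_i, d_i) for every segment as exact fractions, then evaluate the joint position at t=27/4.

  seg 0: a=0 b=2473/1419 c=0 d=-1054/1419
  seg 1: a=1 b=-689/1419 c=-1054/473 d=4175/5676
  seg 2: a=-3 b=-812/1419 c=2067/946 d=-11303/25542
  seg 3: a=3 b=1673/2838 c=-2551/1419 d=8903/25542
  seg 4: a=-2 b=-1115/1419 c=1267/946 d=-1267/5676
S(27/4) = 14189/5504

Δ: Δ0=1, Δ1=-2, Δ2=2, Δ3=-5/3, Δ4=1
row 1: diag=6, rhs=-18; c'=1/3, d'=-3
row 2: denom=10−2·1/3=28/3; d'=(24−2·-3)/(28/3)=45/14
row 3: denom=12−3·9/28=309/28; d'=(-22−3·45/14)/(309/28)=-886/309
row 4: denom=10−3·28/103=946/103; d'=(16−3·-886/309)/(946/103)=1267/473
back: M4=1267/473
back: M3=-886/309−28/103·1267/473=-5102/1419
back: M2=45/14−9/28·-5102/1419=2067/473
back: M1=-3−1/3·2067/473=-2108/473
M: M0=0, M1=-2108/473, M2=2067/473, M3=-5102/1419, M4=1267/473, M5=0
seg 0: a=0, c=M0/2=0, d=(M1−M0)/(6·1)=-1054/1419, b=Δ0−h0·(2M0+M1)/6=2473/1419
seg 1: a=1, c=M1/2=-1054/473, d=(M2−M1)/(6·2)=4175/5676, b=Δ1−h1·(2M1+M2)/6=-689/1419
seg 2: a=-3, c=M2/2=2067/946, d=(M3−M2)/(6·3)=-11303/25542, b=Δ2−h2·(2M2+M3)/6=-812/1419
seg 3: a=3, c=M3/2=-2551/1419, d=(M4−M3)/(6·3)=8903/25542, b=Δ3−h3·(2M3+M4)/6=1673/2838
seg 4: a=-2, c=M4/2=1267/946, d=(M5−M4)/(6·2)=-1267/5676, b=Δ4−h4·(2M4+M5)/6=-1115/1419
t_q=27/4 → seg 3, τ=3/4; S=3+1673/2838·τ+-2551/1419·τ²+8903/25542·τ³=14189/5504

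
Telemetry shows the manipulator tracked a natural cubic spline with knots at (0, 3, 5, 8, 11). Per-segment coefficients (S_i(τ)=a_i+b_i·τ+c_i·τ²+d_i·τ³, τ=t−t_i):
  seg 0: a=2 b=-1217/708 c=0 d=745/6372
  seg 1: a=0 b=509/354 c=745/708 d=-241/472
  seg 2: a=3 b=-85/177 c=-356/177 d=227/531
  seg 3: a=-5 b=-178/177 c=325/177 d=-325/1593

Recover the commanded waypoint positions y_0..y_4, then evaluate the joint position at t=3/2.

y_0=2 y_1=0 y_2=3 y_3=-5 y_4=3
S(3/2) = -347/1888

y_0 = S_0(0) = a_0 = 2
y_1 = S_1(0) = a_1 = 0
y_2 = S_2(0) = a_2 = 3
y_3 = S_3(0) = a_3 = -5
y_4 = S_3(3) = 3
t_q=3/2 is in segment 0 (τ=3/2); S_0(τ)=-347/1888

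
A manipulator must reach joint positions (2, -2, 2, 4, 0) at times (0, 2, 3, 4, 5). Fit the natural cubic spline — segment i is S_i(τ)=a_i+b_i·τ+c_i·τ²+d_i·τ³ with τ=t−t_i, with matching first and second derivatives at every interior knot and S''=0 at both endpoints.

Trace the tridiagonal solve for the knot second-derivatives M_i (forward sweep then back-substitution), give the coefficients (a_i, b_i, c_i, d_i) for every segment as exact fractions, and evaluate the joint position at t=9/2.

Δ: Δ0=-2, Δ1=4, Δ2=2, Δ3=-4
row 1: diag=6, rhs=36; c'=1/6, d'=6
row 2: denom=4−1·1/6=23/6; d'=(-12−1·6)/(23/6)=-108/23
row 3: denom=4−1·6/23=86/23; d'=(-36−1·-108/23)/(86/23)=-360/43
back: M3=-360/43
back: M2=-108/23−6/23·-360/43=-108/43
back: M1=6−1/6·-108/43=276/43
M: M0=0, M1=276/43, M2=-108/43, M3=-360/43, M4=0
seg 0: a=2, c=M0/2=0, d=(M1−M0)/(6·2)=23/43, b=Δ0−h0·(2M0+M1)/6=-178/43
seg 1: a=-2, c=M1/2=138/43, d=(M2−M1)/(6·1)=-64/43, b=Δ1−h1·(2M1+M2)/6=98/43
seg 2: a=2, c=M2/2=-54/43, d=(M3−M2)/(6·1)=-42/43, b=Δ2−h2·(2M2+M3)/6=182/43
seg 3: a=4, c=M3/2=-180/43, d=(M4−M3)/(6·1)=60/43, b=Δ3−h3·(2M3+M4)/6=-52/43
t_q=9/2 → seg 3, τ=1/2; S=4+-52/43·τ+-180/43·τ²+60/43·τ³=217/86

  seg 0: a=2 b=-178/43 c=0 d=23/43
  seg 1: a=-2 b=98/43 c=138/43 d=-64/43
  seg 2: a=2 b=182/43 c=-54/43 d=-42/43
  seg 3: a=4 b=-52/43 c=-180/43 d=60/43
S(9/2) = 217/86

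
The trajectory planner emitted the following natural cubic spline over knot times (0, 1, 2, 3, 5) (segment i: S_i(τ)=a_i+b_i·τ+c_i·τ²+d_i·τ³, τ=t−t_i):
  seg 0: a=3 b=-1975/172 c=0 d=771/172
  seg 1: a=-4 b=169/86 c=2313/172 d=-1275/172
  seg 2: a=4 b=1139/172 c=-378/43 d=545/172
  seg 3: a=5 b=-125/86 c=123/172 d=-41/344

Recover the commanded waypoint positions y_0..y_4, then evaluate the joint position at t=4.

y_0=3 y_1=-4 y_2=4 y_3=5 y_4=4
S(4) = 1425/344

y_0 = S_0(0) = a_0 = 3
y_1 = S_1(0) = a_1 = -4
y_2 = S_2(0) = a_2 = 4
y_3 = S_3(0) = a_3 = 5
y_4 = S_3(2) = 4
t_q=4 is in segment 3 (τ=1); S_3(τ)=1425/344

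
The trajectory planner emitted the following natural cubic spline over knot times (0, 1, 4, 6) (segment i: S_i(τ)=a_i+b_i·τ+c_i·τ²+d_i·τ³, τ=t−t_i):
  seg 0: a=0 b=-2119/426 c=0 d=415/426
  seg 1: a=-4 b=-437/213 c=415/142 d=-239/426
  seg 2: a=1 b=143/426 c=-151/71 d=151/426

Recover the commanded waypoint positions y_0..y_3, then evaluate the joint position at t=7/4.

y_0 = S_0(0) = a_0 = 0
y_1 = S_1(0) = a_1 = -4
y_2 = S_2(0) = a_2 = 1
y_3 = S_2(2) = -4
t_q=7/4 is in segment 1 (τ=3/4); S_1(τ)=-37547/9088

y_0=0 y_1=-4 y_2=1 y_3=-4
S(7/4) = -37547/9088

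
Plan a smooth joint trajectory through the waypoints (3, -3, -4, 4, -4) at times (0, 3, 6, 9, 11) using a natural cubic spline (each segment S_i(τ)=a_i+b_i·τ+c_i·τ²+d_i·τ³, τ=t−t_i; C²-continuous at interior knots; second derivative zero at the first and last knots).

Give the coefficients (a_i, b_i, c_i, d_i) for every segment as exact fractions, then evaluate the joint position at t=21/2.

Δ: Δ0=-2, Δ1=-1/3, Δ2=8/3, Δ3=-4
row 1: diag=12, rhs=10; c'=1/4, d'=5/6
row 2: denom=12−3·1/4=45/4; d'=(18−3·5/6)/(45/4)=62/45
row 3: denom=10−3·4/15=46/5; d'=(-40−3·62/45)/(46/5)=-331/69
back: M3=-331/69
back: M2=62/45−4/15·-331/69=550/207
back: M1=5/6−1/4·550/207=35/207
M: M0=0, M1=35/207, M2=550/207, M3=-331/69, M4=0
seg 0: a=3, c=M0/2=0, d=(M1−M0)/(6·3)=35/3726, b=Δ0−h0·(2M0+M1)/6=-863/414
seg 1: a=-3, c=M1/2=35/414, d=(M2−M1)/(6·3)=515/3726, b=Δ1−h1·(2M1+M2)/6=-379/207
seg 2: a=-4, c=M2/2=275/207, d=(M3−M2)/(6·3)=-1543/3726, b=Δ2−h2·(2M2+M3)/6=997/414
seg 3: a=4, c=M3/2=-331/138, d=(M4−M3)/(6·2)=331/828, b=Δ3−h3·(2M3+M4)/6=-166/207
t_q=21/2 → seg 3, τ=3/2; S=4+-166/207·τ+-331/138·τ²+331/828·τ³=-2761/2208

  seg 0: a=3 b=-863/414 c=0 d=35/3726
  seg 1: a=-3 b=-379/207 c=35/414 d=515/3726
  seg 2: a=-4 b=997/414 c=275/207 d=-1543/3726
  seg 3: a=4 b=-166/207 c=-331/138 d=331/828
S(21/2) = -2761/2208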